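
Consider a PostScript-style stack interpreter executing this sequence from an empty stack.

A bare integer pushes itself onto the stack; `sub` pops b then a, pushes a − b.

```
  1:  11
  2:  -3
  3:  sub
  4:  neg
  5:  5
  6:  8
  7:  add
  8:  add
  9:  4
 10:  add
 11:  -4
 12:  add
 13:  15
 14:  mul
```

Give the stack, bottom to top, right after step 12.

11   [11]
-3   [11, -3]
sub  [14]
neg  [-14]
5    [-14, 5]
8    [-14, 5, 8]
add  [-14, 13]
add  [-1]
4    [-1, 4]
add  [3]
-4   [3, -4]
add  [-1]

[-1]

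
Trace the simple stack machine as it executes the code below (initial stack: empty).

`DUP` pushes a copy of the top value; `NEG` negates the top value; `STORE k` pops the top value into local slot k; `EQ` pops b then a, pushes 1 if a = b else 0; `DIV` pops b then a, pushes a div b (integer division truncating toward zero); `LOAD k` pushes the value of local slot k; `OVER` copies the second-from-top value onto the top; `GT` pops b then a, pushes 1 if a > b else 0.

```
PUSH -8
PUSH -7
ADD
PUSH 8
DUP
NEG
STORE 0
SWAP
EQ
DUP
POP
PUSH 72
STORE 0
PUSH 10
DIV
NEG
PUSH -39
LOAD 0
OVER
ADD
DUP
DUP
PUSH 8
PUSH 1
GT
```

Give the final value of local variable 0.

72

PUSH -8  → -8
PUSH -7  → -8 -7
ADD      → -15
PUSH 8   → -15 8
DUP      → -15 8 8
NEG      → -15 8 -8
STORE 0  → -15 8
SWAP     → 8 -15
EQ       → 0
DUP      → 0 0
POP      → 0
PUSH 72  → 0 72
STORE 0  → 0
PUSH 10  → 0 10
DIV      → 0
NEG      → 0
PUSH -39 → 0 -39
LOAD 0   → 0 -39 72
OVER     → 0 -39 72 -39
ADD      → 0 -39 33
DUP      → 0 -39 33 33
DUP      → 0 -39 33 33 33
PUSH 8   → 0 -39 33 33 33 8
PUSH 1   → 0 -39 33 33 33 8 1
GT       → 0 -39 33 33 33 1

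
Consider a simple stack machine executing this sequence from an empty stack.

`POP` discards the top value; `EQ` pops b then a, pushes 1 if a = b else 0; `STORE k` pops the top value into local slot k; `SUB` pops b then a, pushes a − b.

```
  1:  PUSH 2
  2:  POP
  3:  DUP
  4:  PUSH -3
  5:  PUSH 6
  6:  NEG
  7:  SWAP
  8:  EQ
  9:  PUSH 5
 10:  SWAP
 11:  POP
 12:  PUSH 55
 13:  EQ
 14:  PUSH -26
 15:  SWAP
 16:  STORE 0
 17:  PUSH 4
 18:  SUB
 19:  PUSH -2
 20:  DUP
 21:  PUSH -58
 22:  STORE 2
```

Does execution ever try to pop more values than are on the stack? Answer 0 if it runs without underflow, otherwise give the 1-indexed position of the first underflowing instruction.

PUSH 2  [2]
POP     []
DUP  — needs 1 operand, stack has 0 → underflow

3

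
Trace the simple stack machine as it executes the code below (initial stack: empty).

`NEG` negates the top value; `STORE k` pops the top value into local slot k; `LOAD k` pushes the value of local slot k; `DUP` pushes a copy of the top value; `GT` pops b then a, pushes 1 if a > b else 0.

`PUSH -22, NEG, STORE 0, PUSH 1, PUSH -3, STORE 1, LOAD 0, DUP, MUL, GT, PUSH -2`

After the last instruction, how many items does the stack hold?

PUSH -22  -22
NEG       22
STORE 0   (empty)
PUSH 1    1
PUSH -3   1 -3
STORE 1   1
LOAD 0    1 22
DUP       1 22 22
MUL       1 484
GT        0
PUSH -2   0 -2

2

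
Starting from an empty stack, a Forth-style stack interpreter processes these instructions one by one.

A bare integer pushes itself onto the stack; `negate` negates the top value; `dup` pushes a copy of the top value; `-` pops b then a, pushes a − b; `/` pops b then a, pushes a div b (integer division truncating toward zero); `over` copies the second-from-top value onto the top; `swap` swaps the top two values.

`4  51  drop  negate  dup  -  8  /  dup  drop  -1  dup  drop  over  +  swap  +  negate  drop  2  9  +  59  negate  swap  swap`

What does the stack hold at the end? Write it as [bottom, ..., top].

4      : 4
51     : 4 51
drop   : 4
negate : -4
dup    : -4 -4
-      : 0
8      : 0 8
/      : 0
dup    : 0 0
drop   : 0
-1     : 0 -1
dup    : 0 -1 -1
drop   : 0 -1
over   : 0 -1 0
+      : 0 -1
swap   : -1 0
+      : -1
negate : 1
drop   : (empty)
2      : 2
9      : 2 9
+      : 11
59     : 11 59
negate : 11 -59
swap   : -59 11
swap   : 11 -59

[11, -59]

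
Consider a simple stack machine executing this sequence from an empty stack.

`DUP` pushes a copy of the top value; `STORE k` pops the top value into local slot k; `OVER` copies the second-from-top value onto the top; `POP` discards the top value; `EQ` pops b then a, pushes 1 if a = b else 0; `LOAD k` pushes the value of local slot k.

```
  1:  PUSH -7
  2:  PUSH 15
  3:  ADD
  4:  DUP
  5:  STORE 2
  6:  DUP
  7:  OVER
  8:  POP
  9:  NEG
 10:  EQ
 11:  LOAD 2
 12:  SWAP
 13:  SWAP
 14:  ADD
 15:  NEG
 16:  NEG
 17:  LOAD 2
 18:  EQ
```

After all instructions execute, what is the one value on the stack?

PUSH -7  -7
PUSH 15  -7 15
ADD      8
DUP      8 8
STORE 2  8
DUP      8 8
OVER     8 8 8
POP      8 8
NEG      8 -8
EQ       0
LOAD 2   0 8
SWAP     8 0
SWAP     0 8
ADD      8
NEG      -8
NEG      8
LOAD 2   8 8
EQ       1

1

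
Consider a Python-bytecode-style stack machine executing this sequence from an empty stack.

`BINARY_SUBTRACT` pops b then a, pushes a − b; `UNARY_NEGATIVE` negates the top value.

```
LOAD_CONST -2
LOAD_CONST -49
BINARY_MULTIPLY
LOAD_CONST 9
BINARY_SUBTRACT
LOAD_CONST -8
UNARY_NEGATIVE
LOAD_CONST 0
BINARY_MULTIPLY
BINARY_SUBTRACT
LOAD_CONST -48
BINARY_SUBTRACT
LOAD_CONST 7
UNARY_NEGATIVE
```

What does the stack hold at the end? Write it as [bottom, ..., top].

LOAD_CONST -2   → -2
LOAD_CONST -49  → -2 -49
BINARY_MULTIPLY → 98
LOAD_CONST 9    → 98 9
BINARY_SUBTRACT → 89
LOAD_CONST -8   → 89 -8
UNARY_NEGATIVE  → 89 8
LOAD_CONST 0    → 89 8 0
BINARY_MULTIPLY → 89 0
BINARY_SUBTRACT → 89
LOAD_CONST -48  → 89 -48
BINARY_SUBTRACT → 137
LOAD_CONST 7    → 137 7
UNARY_NEGATIVE  → 137 -7

[137, -7]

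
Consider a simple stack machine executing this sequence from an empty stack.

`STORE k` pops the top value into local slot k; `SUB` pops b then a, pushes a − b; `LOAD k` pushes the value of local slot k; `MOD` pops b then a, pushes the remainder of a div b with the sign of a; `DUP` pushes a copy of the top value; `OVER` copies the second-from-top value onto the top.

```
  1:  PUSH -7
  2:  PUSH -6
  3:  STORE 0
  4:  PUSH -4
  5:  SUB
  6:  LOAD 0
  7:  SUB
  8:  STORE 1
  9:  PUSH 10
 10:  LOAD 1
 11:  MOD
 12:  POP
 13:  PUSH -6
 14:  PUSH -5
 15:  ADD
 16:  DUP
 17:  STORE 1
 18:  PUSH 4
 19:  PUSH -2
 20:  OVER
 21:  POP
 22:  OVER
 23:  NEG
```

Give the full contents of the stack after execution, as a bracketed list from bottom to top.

PUSH -7 → -7
PUSH -6 → -7 -6
STORE 0 → -7
PUSH -4 → -7 -4
SUB     → -3
LOAD 0  → -3 -6
SUB     → 3
STORE 1 → (empty)
PUSH 10 → 10
LOAD 1  → 10 3
MOD     → 1
POP     → (empty)
PUSH -6 → -6
PUSH -5 → -6 -5
ADD     → -11
DUP     → -11 -11
STORE 1 → -11
PUSH 4  → -11 4
PUSH -2 → -11 4 -2
OVER    → -11 4 -2 4
POP     → -11 4 -2
OVER    → -11 4 -2 4
NEG     → -11 4 -2 -4

[-11, 4, -2, -4]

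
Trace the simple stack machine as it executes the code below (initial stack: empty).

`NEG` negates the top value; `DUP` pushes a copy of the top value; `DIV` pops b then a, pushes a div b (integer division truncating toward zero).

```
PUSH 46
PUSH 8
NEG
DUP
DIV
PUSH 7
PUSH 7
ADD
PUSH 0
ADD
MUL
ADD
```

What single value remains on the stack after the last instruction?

PUSH 46 : 46
PUSH 8  : 46 8
NEG     : 46 -8
DUP     : 46 -8 -8
DIV     : 46 1
PUSH 7  : 46 1 7
PUSH 7  : 46 1 7 7
ADD     : 46 1 14
PUSH 0  : 46 1 14 0
ADD     : 46 1 14
MUL     : 46 14
ADD     : 60

60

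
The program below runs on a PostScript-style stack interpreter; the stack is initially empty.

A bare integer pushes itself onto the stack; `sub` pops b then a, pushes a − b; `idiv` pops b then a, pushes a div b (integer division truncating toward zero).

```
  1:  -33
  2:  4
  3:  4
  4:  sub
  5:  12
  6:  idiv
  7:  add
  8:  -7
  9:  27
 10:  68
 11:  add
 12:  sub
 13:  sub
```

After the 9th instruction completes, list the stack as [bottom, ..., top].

-33  -> -33
4    -> -33 4
4    -> -33 4 4
sub  -> -33 0
12   -> -33 0 12
idiv -> -33 0
add  -> -33
-7   -> -33 -7
27   -> -33 -7 27

[-33, -7, 27]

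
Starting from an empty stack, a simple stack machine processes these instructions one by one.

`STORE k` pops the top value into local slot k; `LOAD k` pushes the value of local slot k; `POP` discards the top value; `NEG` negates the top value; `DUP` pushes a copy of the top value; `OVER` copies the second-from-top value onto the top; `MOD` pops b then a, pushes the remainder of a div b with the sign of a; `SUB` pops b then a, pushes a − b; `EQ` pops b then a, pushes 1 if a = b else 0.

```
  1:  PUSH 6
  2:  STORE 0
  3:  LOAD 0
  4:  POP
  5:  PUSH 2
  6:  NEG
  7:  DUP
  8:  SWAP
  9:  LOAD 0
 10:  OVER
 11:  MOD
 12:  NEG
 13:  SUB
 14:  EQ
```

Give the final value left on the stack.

1

PUSH 6  → [6]
STORE 0 → []
LOAD 0  → [6]
POP     → []
PUSH 2  → [2]
NEG     → [-2]
DUP     → [-2, -2]
SWAP    → [-2, -2]
LOAD 0  → [-2, -2, 6]
OVER    → [-2, -2, 6, -2]
MOD     → [-2, -2, 0]
NEG     → [-2, -2, 0]
SUB     → [-2, -2]
EQ      → [1]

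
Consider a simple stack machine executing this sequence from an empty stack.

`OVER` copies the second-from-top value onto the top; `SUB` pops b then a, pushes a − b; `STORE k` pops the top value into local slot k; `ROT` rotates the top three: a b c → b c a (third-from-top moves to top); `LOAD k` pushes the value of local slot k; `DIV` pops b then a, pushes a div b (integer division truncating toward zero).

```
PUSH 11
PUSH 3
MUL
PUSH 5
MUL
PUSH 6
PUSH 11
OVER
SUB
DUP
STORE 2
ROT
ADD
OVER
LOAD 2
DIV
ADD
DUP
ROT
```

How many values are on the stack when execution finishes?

3

PUSH 11 -> [11]
PUSH 3  -> [11, 3]
MUL     -> [33]
PUSH 5  -> [33, 5]
MUL     -> [165]
PUSH 6  -> [165, 6]
PUSH 11 -> [165, 6, 11]
OVER    -> [165, 6, 11, 6]
SUB     -> [165, 6, 5]
DUP     -> [165, 6, 5, 5]
STORE 2 -> [165, 6, 5]
ROT     -> [6, 5, 165]
ADD     -> [6, 170]
OVER    -> [6, 170, 6]
LOAD 2  -> [6, 170, 6, 5]
DIV     -> [6, 170, 1]
ADD     -> [6, 171]
DUP     -> [6, 171, 171]
ROT     -> [171, 171, 6]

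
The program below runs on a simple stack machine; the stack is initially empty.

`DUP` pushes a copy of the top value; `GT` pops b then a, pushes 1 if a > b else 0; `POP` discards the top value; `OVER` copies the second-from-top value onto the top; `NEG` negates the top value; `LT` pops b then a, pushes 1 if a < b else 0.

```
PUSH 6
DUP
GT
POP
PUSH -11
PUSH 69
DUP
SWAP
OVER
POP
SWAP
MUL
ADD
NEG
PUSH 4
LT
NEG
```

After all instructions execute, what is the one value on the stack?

PUSH 6   : [6]
DUP      : [6, 6]
GT       : [0]
POP      : []
PUSH -11 : [-11]
PUSH 69  : [-11, 69]
DUP      : [-11, 69, 69]
SWAP     : [-11, 69, 69]
OVER     : [-11, 69, 69, 69]
POP      : [-11, 69, 69]
SWAP     : [-11, 69, 69]
MUL      : [-11, 4761]
ADD      : [4750]
NEG      : [-4750]
PUSH 4   : [-4750, 4]
LT       : [1]
NEG      : [-1]

-1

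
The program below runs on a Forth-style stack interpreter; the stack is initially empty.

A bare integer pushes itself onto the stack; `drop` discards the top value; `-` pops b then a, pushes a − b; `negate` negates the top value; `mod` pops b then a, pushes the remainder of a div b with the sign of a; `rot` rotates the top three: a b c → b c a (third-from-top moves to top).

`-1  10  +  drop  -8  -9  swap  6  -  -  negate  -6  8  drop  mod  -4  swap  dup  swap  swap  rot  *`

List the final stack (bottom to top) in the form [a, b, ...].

[-5, 20]

-1     -> -1
10     -> -1 10
+      -> 9
drop   -> (empty)
-8     -> -8
-9     -> -8 -9
swap   -> -9 -8
6      -> -9 -8 6
-      -> -9 -14
-      -> 5
negate -> -5
-6     -> -5 -6
8      -> -5 -6 8
drop   -> -5 -6
mod    -> -5
-4     -> -5 -4
swap   -> -4 -5
dup    -> -4 -5 -5
swap   -> -4 -5 -5
swap   -> -4 -5 -5
rot    -> -5 -5 -4
*      -> -5 20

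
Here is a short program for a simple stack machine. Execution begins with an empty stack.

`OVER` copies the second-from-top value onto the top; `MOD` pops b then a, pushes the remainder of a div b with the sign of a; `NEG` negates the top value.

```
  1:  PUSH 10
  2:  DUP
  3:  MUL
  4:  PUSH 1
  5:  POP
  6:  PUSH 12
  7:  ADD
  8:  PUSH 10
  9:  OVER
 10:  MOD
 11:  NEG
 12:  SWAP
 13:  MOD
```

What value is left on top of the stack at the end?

PUSH 10 → [10]
DUP     → [10, 10]
MUL     → [100]
PUSH 1  → [100, 1]
POP     → [100]
PUSH 12 → [100, 12]
ADD     → [112]
PUSH 10 → [112, 10]
OVER    → [112, 10, 112]
MOD     → [112, 10]
NEG     → [112, -10]
SWAP    → [-10, 112]
MOD     → [-10]

-10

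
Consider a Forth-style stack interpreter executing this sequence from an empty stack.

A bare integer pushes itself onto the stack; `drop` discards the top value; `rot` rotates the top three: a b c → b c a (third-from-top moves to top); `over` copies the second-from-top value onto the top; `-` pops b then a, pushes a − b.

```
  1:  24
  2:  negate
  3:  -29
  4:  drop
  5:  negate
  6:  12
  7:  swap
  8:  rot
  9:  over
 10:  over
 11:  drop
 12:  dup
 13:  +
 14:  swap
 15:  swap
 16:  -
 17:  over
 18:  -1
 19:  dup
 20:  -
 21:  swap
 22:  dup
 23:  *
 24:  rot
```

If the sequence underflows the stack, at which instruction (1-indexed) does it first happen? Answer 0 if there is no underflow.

8

24     : 24
negate : -24
-29    : -24 -29
drop   : -24
negate : 24
12     : 24 12
swap   : 12 24
rot  — needs 3 operands, stack has 2 → underflow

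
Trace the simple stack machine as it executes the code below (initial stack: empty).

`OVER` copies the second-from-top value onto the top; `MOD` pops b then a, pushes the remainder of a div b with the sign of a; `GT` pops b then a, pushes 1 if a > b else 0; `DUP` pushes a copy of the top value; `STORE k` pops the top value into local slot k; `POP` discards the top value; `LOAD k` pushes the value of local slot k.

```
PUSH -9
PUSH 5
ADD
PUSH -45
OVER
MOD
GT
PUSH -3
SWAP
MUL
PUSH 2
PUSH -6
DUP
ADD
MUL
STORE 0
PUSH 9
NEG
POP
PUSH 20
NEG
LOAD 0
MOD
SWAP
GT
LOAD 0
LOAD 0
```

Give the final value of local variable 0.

PUSH -9  -> [-9]
PUSH 5   -> [-9, 5]
ADD      -> [-4]
PUSH -45 -> [-4, -45]
OVER     -> [-4, -45, -4]
MOD      -> [-4, -1]
GT       -> [0]
PUSH -3  -> [0, -3]
SWAP     -> [-3, 0]
MUL      -> [0]
PUSH 2   -> [0, 2]
PUSH -6  -> [0, 2, -6]
DUP      -> [0, 2, -6, -6]
ADD      -> [0, 2, -12]
MUL      -> [0, -24]
STORE 0  -> [0]
PUSH 9   -> [0, 9]
NEG      -> [0, -9]
POP      -> [0]
PUSH 20  -> [0, 20]
NEG      -> [0, -20]
LOAD 0   -> [0, -20, -24]
MOD      -> [0, -20]
SWAP     -> [-20, 0]
GT       -> [0]
LOAD 0   -> [0, -24]
LOAD 0   -> [0, -24, -24]

-24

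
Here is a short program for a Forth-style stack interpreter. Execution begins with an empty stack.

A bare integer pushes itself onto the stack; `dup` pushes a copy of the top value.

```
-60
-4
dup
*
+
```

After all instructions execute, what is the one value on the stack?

-44

-60 -> [-60]
-4  -> [-60, -4]
dup -> [-60, -4, -4]
*   -> [-60, 16]
+   -> [-44]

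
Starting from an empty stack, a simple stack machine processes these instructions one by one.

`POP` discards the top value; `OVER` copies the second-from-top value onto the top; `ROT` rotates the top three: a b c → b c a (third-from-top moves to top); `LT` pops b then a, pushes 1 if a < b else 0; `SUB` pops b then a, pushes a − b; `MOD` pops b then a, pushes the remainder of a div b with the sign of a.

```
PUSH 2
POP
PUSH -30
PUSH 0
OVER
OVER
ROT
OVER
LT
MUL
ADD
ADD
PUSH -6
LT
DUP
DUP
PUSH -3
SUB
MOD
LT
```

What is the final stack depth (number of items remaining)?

PUSH 2   → 2
POP      → (empty)
PUSH -30 → -30
PUSH 0   → -30 0
OVER     → -30 0 -30
OVER     → -30 0 -30 0
ROT      → -30 -30 0 0
OVER     → -30 -30 0 0 0
LT       → -30 -30 0 0
MUL      → -30 -30 0
ADD      → -30 -30
ADD      → -60
PUSH -6  → -60 -6
LT       → 1
DUP      → 1 1
DUP      → 1 1 1
PUSH -3  → 1 1 1 -3
SUB      → 1 1 4
MOD      → 1 1
LT       → 0

1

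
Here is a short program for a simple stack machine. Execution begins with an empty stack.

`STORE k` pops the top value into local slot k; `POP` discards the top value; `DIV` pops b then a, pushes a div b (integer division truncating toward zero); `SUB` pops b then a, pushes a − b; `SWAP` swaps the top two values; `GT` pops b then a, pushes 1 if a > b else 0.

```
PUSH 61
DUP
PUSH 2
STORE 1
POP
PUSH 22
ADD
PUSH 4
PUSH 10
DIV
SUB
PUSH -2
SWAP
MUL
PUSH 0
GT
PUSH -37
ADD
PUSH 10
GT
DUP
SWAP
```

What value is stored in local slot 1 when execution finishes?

2

PUSH 61  -> 61
DUP      -> 61 61
PUSH 2   -> 61 61 2
STORE 1  -> 61 61
POP      -> 61
PUSH 22  -> 61 22
ADD      -> 83
PUSH 4   -> 83 4
PUSH 10  -> 83 4 10
DIV      -> 83 0
SUB      -> 83
PUSH -2  -> 83 -2
SWAP     -> -2 83
MUL      -> -166
PUSH 0   -> -166 0
GT       -> 0
PUSH -37 -> 0 -37
ADD      -> -37
PUSH 10  -> -37 10
GT       -> 0
DUP      -> 0 0
SWAP     -> 0 0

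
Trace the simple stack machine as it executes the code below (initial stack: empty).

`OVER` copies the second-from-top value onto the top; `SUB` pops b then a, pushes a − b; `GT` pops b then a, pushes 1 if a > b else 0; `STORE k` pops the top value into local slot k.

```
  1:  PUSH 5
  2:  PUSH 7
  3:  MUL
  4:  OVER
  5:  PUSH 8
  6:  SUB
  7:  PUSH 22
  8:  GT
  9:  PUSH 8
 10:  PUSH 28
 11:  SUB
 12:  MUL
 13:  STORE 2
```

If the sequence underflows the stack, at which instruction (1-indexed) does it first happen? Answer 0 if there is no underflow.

PUSH 5 → [5]
PUSH 7 → [5, 7]
MUL    → [35]
OVER  — needs 2 operands, stack has 1 → underflow

4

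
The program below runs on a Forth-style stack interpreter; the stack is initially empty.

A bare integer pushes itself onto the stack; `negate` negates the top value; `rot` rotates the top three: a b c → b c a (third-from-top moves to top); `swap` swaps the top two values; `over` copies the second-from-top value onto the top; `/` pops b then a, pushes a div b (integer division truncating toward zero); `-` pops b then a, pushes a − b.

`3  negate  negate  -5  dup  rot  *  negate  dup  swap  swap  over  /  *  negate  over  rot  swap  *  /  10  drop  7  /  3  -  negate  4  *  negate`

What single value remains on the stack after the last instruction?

-12

3       [3]
negate  [-3]
negate  [3]
-5      [3, -5]
dup     [3, -5, -5]
rot     [-5, -5, 3]
*       [-5, -15]
negate  [-5, 15]
dup     [-5, 15, 15]
swap    [-5, 15, 15]
swap    [-5, 15, 15]
over    [-5, 15, 15, 15]
/       [-5, 15, 1]
*       [-5, 15]
negate  [-5, -15]
over    [-5, -15, -5]
rot     [-15, -5, -5]
swap    [-15, -5, -5]
*       [-15, 25]
/       [0]
10      [0, 10]
drop    [0]
7       [0, 7]
/       [0]
3       [0, 3]
-       [-3]
negate  [3]
4       [3, 4]
*       [12]
negate  [-12]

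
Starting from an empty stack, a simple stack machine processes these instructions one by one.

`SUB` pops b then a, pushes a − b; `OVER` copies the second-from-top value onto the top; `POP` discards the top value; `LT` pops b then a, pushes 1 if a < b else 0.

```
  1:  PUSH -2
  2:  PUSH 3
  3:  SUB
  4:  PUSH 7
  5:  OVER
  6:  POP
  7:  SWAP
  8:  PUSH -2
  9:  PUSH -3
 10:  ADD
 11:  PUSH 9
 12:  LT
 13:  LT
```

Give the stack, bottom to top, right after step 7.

[7, -5]

PUSH -2 : -2
PUSH 3  : -2 3
SUB     : -5
PUSH 7  : -5 7
OVER    : -5 7 -5
POP     : -5 7
SWAP    : 7 -5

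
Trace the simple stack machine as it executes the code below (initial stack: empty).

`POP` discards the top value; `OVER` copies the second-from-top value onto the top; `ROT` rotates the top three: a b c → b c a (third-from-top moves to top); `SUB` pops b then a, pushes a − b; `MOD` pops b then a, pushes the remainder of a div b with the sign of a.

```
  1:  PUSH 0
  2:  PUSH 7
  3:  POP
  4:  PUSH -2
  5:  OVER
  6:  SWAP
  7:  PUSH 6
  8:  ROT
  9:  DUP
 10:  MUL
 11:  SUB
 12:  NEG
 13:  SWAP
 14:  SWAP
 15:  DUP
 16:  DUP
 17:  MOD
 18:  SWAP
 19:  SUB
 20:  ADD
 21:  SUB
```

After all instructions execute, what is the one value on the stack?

PUSH 0   [0]
PUSH 7   [0, 7]
POP      [0]
PUSH -2  [0, -2]
OVER     [0, -2, 0]
SWAP     [0, 0, -2]
PUSH 6   [0, 0, -2, 6]
ROT      [0, -2, 6, 0]
DUP      [0, -2, 6, 0, 0]
MUL      [0, -2, 6, 0]
SUB      [0, -2, 6]
NEG      [0, -2, -6]
SWAP     [0, -6, -2]
SWAP     [0, -2, -6]
DUP      [0, -2, -6, -6]
DUP      [0, -2, -6, -6, -6]
MOD      [0, -2, -6, 0]
SWAP     [0, -2, 0, -6]
SUB      [0, -2, 6]
ADD      [0, 4]
SUB      [-4]

-4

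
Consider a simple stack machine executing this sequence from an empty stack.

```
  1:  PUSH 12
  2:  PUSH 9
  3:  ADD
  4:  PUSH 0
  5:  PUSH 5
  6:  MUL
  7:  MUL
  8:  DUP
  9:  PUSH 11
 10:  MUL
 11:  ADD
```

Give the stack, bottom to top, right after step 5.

PUSH 12  [12]
PUSH 9   [12, 9]
ADD      [21]
PUSH 0   [21, 0]
PUSH 5   [21, 0, 5]

[21, 0, 5]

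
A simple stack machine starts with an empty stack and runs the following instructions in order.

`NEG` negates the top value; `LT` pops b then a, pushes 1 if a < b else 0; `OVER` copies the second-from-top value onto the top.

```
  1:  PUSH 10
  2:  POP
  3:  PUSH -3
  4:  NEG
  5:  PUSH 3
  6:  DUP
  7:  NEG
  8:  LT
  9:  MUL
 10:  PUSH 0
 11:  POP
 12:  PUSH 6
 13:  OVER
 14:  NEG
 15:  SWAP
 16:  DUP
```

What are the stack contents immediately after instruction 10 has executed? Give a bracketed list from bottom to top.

[0, 0]

PUSH 10  [10]
POP      []
PUSH -3  [-3]
NEG      [3]
PUSH 3   [3, 3]
DUP      [3, 3, 3]
NEG      [3, 3, -3]
LT       [3, 0]
MUL      [0]
PUSH 0   [0, 0]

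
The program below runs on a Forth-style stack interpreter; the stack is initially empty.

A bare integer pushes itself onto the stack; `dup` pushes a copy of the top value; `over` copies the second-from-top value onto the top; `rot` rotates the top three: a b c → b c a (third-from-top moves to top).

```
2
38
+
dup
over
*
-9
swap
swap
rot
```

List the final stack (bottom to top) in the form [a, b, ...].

2     [2]
38    [2, 38]
+     [40]
dup   [40, 40]
over  [40, 40, 40]
*     [40, 1600]
-9    [40, 1600, -9]
swap  [40, -9, 1600]
swap  [40, 1600, -9]
rot   [1600, -9, 40]

[1600, -9, 40]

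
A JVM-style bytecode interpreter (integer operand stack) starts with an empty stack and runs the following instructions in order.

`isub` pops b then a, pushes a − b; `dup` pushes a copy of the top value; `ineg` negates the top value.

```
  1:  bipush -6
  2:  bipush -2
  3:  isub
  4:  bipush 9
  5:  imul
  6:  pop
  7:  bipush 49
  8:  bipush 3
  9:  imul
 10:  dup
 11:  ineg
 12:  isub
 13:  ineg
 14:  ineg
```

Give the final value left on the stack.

bipush -6  -6
bipush -2  -6 -2
isub       -4
bipush 9   -4 9
imul       -36
pop        (empty)
bipush 49  49
bipush 3   49 3
imul       147
dup        147 147
ineg       147 -147
isub       294
ineg       -294
ineg       294

294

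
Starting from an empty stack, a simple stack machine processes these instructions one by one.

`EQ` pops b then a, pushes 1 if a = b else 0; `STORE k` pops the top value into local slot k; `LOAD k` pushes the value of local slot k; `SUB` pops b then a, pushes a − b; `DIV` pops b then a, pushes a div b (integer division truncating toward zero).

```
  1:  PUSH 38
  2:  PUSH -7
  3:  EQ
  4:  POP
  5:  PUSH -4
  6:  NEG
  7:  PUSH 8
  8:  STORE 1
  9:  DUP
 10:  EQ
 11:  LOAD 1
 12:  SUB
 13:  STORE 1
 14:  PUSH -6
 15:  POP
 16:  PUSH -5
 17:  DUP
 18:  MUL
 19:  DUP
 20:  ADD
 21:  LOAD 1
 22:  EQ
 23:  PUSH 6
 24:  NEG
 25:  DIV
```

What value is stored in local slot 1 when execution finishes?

PUSH 38 -> 38
PUSH -7 -> 38 -7
EQ      -> 0
POP     -> (empty)
PUSH -4 -> -4
NEG     -> 4
PUSH 8  -> 4 8
STORE 1 -> 4
DUP     -> 4 4
EQ      -> 1
LOAD 1  -> 1 8
SUB     -> -7
STORE 1 -> (empty)
PUSH -6 -> -6
POP     -> (empty)
PUSH -5 -> -5
DUP     -> -5 -5
MUL     -> 25
DUP     -> 25 25
ADD     -> 50
LOAD 1  -> 50 -7
EQ      -> 0
PUSH 6  -> 0 6
NEG     -> 0 -6
DIV     -> 0

-7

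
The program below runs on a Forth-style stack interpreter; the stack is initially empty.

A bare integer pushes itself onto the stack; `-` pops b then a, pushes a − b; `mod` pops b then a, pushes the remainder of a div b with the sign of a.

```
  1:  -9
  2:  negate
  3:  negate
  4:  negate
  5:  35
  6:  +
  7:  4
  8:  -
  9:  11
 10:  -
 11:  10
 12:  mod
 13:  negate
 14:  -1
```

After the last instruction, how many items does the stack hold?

2

-9     → -9
negate → 9
negate → -9
negate → 9
35     → 9 35
+      → 44
4      → 44 4
-      → 40
11     → 40 11
-      → 29
10     → 29 10
mod    → 9
negate → -9
-1     → -9 -1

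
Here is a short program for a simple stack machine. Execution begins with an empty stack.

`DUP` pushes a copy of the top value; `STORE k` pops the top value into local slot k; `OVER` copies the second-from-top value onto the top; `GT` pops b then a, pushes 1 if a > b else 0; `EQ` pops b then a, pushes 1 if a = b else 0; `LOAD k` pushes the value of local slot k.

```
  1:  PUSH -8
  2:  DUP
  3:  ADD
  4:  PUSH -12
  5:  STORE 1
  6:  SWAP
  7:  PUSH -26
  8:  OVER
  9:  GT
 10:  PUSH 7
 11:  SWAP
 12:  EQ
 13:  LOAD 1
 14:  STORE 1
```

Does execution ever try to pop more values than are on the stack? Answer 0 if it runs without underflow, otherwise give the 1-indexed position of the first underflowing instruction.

6

PUSH -8   [-8]
DUP       [-8, -8]
ADD       [-16]
PUSH -12  [-16, -12]
STORE 1   [-16]
SWAP  — needs 2 operands, stack has 1 → underflow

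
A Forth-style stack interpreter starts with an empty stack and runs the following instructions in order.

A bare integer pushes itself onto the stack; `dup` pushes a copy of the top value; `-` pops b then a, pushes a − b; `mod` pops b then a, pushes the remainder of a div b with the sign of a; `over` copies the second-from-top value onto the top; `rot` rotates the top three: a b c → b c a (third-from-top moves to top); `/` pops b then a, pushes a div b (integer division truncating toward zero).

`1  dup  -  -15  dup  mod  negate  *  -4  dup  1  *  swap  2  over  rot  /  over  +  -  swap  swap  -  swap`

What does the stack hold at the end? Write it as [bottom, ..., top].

[-3, 0]

1       1
dup     1 1
-       0
-15     0 -15
dup     0 -15 -15
mod     0 0
negate  0 0
*       0
-4      0 -4
dup     0 -4 -4
1       0 -4 -4 1
*       0 -4 -4
swap    0 -4 -4
2       0 -4 -4 2
over    0 -4 -4 2 -4
rot     0 -4 2 -4 -4
/       0 -4 2 1
over    0 -4 2 1 2
+       0 -4 2 3
-       0 -4 -1
swap    0 -1 -4
swap    0 -4 -1
-       0 -3
swap    -3 0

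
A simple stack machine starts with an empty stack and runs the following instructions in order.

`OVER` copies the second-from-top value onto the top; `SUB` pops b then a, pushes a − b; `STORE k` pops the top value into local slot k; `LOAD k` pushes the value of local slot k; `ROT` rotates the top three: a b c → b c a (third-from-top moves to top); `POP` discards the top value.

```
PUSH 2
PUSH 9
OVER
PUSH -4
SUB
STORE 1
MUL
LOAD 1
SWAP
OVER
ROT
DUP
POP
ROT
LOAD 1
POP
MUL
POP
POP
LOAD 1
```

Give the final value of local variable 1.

PUSH 2  : [2]
PUSH 9  : [2, 9]
OVER    : [2, 9, 2]
PUSH -4 : [2, 9, 2, -4]
SUB     : [2, 9, 6]
STORE 1 : [2, 9]
MUL     : [18]
LOAD 1  : [18, 6]
SWAP    : [6, 18]
OVER    : [6, 18, 6]
ROT     : [18, 6, 6]
DUP     : [18, 6, 6, 6]
POP     : [18, 6, 6]
ROT     : [6, 6, 18]
LOAD 1  : [6, 6, 18, 6]
POP     : [6, 6, 18]
MUL     : [6, 108]
POP     : [6]
POP     : []
LOAD 1  : [6]

6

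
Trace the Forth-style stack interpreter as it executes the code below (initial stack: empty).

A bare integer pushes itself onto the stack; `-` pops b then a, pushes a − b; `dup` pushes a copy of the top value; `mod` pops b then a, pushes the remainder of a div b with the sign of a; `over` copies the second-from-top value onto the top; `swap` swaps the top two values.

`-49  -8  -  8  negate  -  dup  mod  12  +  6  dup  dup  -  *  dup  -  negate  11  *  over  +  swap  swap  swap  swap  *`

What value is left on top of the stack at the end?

144

-49    -> [-49]
-8     -> [-49, -8]
-      -> [-41]
8      -> [-41, 8]
negate -> [-41, -8]
-      -> [-33]
dup    -> [-33, -33]
mod    -> [0]
12     -> [0, 12]
+      -> [12]
6      -> [12, 6]
dup    -> [12, 6, 6]
dup    -> [12, 6, 6, 6]
-      -> [12, 6, 0]
*      -> [12, 0]
dup    -> [12, 0, 0]
-      -> [12, 0]
negate -> [12, 0]
11     -> [12, 0, 11]
*      -> [12, 0]
over   -> [12, 0, 12]
+      -> [12, 12]
swap   -> [12, 12]
swap   -> [12, 12]
swap   -> [12, 12]
swap   -> [12, 12]
*      -> [144]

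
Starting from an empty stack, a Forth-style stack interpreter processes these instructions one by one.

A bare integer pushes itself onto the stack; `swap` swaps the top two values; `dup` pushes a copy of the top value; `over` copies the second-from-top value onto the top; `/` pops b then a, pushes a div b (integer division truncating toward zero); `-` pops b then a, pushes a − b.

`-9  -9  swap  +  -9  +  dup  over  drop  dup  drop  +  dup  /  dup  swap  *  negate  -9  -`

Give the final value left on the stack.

8

-9     -> [-9]
-9     -> [-9, -9]
swap   -> [-9, -9]
+      -> [-18]
-9     -> [-18, -9]
+      -> [-27]
dup    -> [-27, -27]
over   -> [-27, -27, -27]
drop   -> [-27, -27]
dup    -> [-27, -27, -27]
drop   -> [-27, -27]
+      -> [-54]
dup    -> [-54, -54]
/      -> [1]
dup    -> [1, 1]
swap   -> [1, 1]
*      -> [1]
negate -> [-1]
-9     -> [-1, -9]
-      -> [8]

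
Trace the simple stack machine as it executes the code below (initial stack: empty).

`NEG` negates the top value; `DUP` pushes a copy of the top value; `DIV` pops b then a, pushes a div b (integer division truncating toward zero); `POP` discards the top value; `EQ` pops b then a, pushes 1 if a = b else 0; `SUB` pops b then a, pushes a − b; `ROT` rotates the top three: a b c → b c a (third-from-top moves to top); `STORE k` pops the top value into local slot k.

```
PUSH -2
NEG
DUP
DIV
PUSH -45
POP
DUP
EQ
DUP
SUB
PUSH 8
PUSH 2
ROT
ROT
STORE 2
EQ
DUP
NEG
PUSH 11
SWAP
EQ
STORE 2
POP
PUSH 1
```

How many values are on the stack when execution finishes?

PUSH -2   [-2]
NEG       [2]
DUP       [2, 2]
DIV       [1]
PUSH -45  [1, -45]
POP       [1]
DUP       [1, 1]
EQ        [1]
DUP       [1, 1]
SUB       [0]
PUSH 8    [0, 8]
PUSH 2    [0, 8, 2]
ROT       [8, 2, 0]
ROT       [2, 0, 8]
STORE 2   [2, 0]
EQ        [0]
DUP       [0, 0]
NEG       [0, 0]
PUSH 11   [0, 0, 11]
SWAP      [0, 11, 0]
EQ        [0, 0]
STORE 2   [0]
POP       []
PUSH 1    [1]

1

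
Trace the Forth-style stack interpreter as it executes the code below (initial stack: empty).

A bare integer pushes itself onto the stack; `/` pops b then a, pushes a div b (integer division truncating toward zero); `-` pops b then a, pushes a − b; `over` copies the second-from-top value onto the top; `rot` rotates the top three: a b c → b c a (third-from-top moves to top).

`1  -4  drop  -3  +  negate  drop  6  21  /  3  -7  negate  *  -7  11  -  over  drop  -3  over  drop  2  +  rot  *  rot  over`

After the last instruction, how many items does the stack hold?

1      : 1
-4     : 1 -4
drop   : 1
-3     : 1 -3
+      : -2
negate : 2
drop   : (empty)
6      : 6
21     : 6 21
/      : 0
3      : 0 3
-7     : 0 3 -7
negate : 0 3 7
*      : 0 21
-7     : 0 21 -7
11     : 0 21 -7 11
-      : 0 21 -18
over   : 0 21 -18 21
drop   : 0 21 -18
-3     : 0 21 -18 -3
over   : 0 21 -18 -3 -18
drop   : 0 21 -18 -3
2      : 0 21 -18 -3 2
+      : 0 21 -18 -1
rot    : 0 -18 -1 21
*      : 0 -18 -21
rot    : -18 -21 0
over   : -18 -21 0 -21

4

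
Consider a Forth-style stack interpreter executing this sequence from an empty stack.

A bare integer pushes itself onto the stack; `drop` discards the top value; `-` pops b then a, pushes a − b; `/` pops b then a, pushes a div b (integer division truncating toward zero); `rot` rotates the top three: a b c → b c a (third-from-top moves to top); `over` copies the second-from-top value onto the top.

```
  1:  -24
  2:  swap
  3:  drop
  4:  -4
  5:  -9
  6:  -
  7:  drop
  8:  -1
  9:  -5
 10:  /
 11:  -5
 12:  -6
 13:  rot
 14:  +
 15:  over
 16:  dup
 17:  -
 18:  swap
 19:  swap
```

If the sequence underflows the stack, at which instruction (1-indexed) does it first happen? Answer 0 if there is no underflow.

-24 -> [-24]
swap  — needs 2 operands, stack has 1 → underflow

2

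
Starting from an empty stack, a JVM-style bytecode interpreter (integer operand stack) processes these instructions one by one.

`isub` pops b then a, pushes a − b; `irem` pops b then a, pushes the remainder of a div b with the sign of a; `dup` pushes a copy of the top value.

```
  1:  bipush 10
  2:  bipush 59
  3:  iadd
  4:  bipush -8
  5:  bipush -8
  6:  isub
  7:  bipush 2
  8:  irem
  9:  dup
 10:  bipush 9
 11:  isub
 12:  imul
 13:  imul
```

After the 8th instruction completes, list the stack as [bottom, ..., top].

bipush 10 : 10
bipush 59 : 10 59
iadd      : 69
bipush -8 : 69 -8
bipush -8 : 69 -8 -8
isub      : 69 0
bipush 2  : 69 0 2
irem      : 69 0

[69, 0]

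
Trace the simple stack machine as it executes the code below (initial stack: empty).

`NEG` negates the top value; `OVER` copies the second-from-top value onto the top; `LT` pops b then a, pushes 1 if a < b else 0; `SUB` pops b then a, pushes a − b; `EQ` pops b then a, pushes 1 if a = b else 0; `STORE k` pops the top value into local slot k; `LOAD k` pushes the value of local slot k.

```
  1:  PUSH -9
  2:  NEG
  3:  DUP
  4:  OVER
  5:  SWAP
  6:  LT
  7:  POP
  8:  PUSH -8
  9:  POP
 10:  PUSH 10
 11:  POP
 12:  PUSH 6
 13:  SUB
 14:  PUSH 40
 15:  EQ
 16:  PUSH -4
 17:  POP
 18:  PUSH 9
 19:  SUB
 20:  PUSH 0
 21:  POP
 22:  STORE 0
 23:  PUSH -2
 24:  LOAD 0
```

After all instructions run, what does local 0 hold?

PUSH -9 -> -9
NEG     -> 9
DUP     -> 9 9
OVER    -> 9 9 9
SWAP    -> 9 9 9
LT      -> 9 0
POP     -> 9
PUSH -8 -> 9 -8
POP     -> 9
PUSH 10 -> 9 10
POP     -> 9
PUSH 6  -> 9 6
SUB     -> 3
PUSH 40 -> 3 40
EQ      -> 0
PUSH -4 -> 0 -4
POP     -> 0
PUSH 9  -> 0 9
SUB     -> -9
PUSH 0  -> -9 0
POP     -> -9
STORE 0 -> (empty)
PUSH -2 -> -2
LOAD 0  -> -2 -9

-9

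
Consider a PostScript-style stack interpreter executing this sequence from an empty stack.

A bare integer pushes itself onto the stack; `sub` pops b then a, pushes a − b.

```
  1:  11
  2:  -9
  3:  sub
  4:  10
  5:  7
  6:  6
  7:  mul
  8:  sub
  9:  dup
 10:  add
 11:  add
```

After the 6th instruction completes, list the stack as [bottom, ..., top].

[20, 10, 7, 6]

11  → [11]
-9  → [11, -9]
sub → [20]
10  → [20, 10]
7   → [20, 10, 7]
6   → [20, 10, 7, 6]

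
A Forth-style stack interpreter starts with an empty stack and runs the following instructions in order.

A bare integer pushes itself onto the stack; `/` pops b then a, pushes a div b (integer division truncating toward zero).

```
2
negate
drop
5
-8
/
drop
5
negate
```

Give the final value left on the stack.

2      -> [2]
negate -> [-2]
drop   -> []
5      -> [5]
-8     -> [5, -8]
/      -> [0]
drop   -> []
5      -> [5]
negate -> [-5]

-5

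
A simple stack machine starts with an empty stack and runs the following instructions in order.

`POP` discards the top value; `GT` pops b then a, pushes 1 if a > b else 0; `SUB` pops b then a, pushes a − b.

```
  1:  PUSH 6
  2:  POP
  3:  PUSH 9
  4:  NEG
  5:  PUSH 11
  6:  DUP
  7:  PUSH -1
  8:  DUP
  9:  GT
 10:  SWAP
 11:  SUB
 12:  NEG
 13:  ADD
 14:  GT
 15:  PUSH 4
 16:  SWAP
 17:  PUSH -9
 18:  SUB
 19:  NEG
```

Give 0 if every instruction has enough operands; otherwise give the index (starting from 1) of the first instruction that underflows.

0

PUSH 6  → [6]
POP     → []
PUSH 9  → [9]
NEG     → [-9]
PUSH 11 → [-9, 11]
DUP     → [-9, 11, 11]
PUSH -1 → [-9, 11, 11, -1]
DUP     → [-9, 11, 11, -1, -1]
GT      → [-9, 11, 11, 0]
SWAP    → [-9, 11, 0, 11]
SUB     → [-9, 11, -11]
NEG     → [-9, 11, 11]
ADD     → [-9, 22]
GT      → [0]
PUSH 4  → [0, 4]
SWAP    → [4, 0]
PUSH -9 → [4, 0, -9]
SUB     → [4, 9]
NEG     → [4, -9]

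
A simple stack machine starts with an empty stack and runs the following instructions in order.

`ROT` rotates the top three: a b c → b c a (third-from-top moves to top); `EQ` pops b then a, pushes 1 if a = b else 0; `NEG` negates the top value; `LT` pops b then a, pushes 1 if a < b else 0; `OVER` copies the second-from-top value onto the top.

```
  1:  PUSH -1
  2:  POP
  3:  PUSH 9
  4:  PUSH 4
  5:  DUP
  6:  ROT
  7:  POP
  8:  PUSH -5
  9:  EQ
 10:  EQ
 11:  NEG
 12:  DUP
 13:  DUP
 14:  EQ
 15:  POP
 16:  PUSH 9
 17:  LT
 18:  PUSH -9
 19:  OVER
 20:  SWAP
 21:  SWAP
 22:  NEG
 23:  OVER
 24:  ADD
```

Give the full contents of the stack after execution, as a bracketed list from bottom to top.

PUSH -1 → -1
POP     → (empty)
PUSH 9  → 9
PUSH 4  → 9 4
DUP     → 9 4 4
ROT     → 4 4 9
POP     → 4 4
PUSH -5 → 4 4 -5
EQ      → 4 0
EQ      → 0
NEG     → 0
DUP     → 0 0
DUP     → 0 0 0
EQ      → 0 1
POP     → 0
PUSH 9  → 0 9
LT      → 1
PUSH -9 → 1 -9
OVER    → 1 -9 1
SWAP    → 1 1 -9
SWAP    → 1 -9 1
NEG     → 1 -9 -1
OVER    → 1 -9 -1 -9
ADD     → 1 -9 -10

[1, -9, -10]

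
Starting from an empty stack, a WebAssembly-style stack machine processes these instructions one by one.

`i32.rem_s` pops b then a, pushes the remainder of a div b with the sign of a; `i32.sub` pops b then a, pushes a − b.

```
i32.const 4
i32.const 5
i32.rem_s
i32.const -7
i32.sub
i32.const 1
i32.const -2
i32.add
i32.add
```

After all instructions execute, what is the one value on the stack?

i32.const 4  → 4
i32.const 5  → 4 5
i32.rem_s    → 4
i32.const -7 → 4 -7
i32.sub      → 11
i32.const 1  → 11 1
i32.const -2 → 11 1 -2
i32.add      → 11 -1
i32.add      → 10

10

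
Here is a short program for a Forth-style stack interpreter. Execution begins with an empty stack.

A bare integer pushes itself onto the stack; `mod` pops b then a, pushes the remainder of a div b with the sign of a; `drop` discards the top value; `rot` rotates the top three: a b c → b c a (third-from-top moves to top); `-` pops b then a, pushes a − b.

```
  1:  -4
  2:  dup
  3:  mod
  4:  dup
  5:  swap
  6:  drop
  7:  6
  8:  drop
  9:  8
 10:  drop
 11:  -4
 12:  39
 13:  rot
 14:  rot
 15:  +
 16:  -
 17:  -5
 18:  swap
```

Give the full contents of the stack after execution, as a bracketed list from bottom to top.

-4   : -4
dup  : -4 -4
mod  : 0
dup  : 0 0
swap : 0 0
drop : 0
6    : 0 6
drop : 0
8    : 0 8
drop : 0
-4   : 0 -4
39   : 0 -4 39
rot  : -4 39 0
rot  : 39 0 -4
+    : 39 -4
-    : 43
-5   : 43 -5
swap : -5 43

[-5, 43]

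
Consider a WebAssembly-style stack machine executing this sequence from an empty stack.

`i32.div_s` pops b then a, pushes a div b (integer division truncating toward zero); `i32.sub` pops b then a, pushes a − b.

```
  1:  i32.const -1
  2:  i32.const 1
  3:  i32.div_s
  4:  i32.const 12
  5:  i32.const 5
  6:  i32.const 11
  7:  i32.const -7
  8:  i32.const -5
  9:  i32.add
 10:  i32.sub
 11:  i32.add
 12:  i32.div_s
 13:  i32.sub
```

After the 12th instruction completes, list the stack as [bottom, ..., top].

i32.const -1 → [-1]
i32.const 1  → [-1, 1]
i32.div_s    → [-1]
i32.const 12 → [-1, 12]
i32.const 5  → [-1, 12, 5]
i32.const 11 → [-1, 12, 5, 11]
i32.const -7 → [-1, 12, 5, 11, -7]
i32.const -5 → [-1, 12, 5, 11, -7, -5]
i32.add      → [-1, 12, 5, 11, -12]
i32.sub      → [-1, 12, 5, 23]
i32.add      → [-1, 12, 28]
i32.div_s    → [-1, 0]

[-1, 0]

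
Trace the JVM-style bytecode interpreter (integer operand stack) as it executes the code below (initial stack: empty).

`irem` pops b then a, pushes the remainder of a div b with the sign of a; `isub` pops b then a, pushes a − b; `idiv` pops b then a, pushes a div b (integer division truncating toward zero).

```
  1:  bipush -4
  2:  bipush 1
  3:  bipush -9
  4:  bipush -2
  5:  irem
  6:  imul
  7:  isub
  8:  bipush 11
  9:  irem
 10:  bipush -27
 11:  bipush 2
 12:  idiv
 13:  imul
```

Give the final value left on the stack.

39

bipush -4  → -4
bipush 1   → -4 1
bipush -9  → -4 1 -9
bipush -2  → -4 1 -9 -2
irem       → -4 1 -1
imul       → -4 -1
isub       → -3
bipush 11  → -3 11
irem       → -3
bipush -27 → -3 -27
bipush 2   → -3 -27 2
idiv       → -3 -13
imul       → 39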